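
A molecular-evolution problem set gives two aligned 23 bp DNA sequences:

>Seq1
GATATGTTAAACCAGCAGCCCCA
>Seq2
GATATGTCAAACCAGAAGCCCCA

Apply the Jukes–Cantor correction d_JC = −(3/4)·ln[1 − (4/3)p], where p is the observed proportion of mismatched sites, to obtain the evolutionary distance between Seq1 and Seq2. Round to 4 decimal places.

0.0924

Mismatches occur at site 8 (T→C), site 16 (C→A).
p = 2/23 = 0.086957.
d = −0.75 · ln(1 − (4/3)·0.086957) = −0.75 · ln(0.884057) = −0.75 · (-0.123234) = 0.0924.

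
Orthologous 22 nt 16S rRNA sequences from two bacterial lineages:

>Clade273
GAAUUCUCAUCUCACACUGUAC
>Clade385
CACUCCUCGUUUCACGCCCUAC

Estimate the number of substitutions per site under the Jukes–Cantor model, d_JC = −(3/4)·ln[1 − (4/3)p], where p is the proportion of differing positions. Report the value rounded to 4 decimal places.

0.4975

Differing sites — 1:G/C; 3:A/C; 5:U/C; 9:A/G; 11:C/U; 16:A/G; 18:U/C; 19:G/C.
p = 8/22 = 0.363636.
d = −0.75 · ln(1 − (4/3)·0.363636) = −0.75 · ln(0.515152) = −0.75 · (-0.663293) = 0.4975.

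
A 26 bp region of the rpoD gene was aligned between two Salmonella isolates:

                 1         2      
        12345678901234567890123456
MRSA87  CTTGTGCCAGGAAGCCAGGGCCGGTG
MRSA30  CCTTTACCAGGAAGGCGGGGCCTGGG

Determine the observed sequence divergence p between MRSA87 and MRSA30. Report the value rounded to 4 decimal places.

Mismatches occur at site 2 (T/C), site 4 (G/T), site 6 (G/A), site 15 (C/G), site 17 (A/G), site 23 (G/T), site 25 (T/G).
There are 7 differences over 26 sites, so p = 7/26 = 0.2692.

0.2692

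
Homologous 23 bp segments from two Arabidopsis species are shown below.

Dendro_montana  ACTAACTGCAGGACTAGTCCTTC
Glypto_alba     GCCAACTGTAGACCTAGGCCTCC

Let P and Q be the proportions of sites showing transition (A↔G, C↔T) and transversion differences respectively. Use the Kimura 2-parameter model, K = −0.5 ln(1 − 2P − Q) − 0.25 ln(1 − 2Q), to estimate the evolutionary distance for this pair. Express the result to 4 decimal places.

The sequences differ at positions 1 (A/G, transition), 3 (T/C, transition), 9 (C/T, transition), 12 (G/A, transition), 13 (A/C, transversion), 18 (T/G, transversion), 22 (T/C, transition).
Of the 7 differences, 5 transitions and 2 transversions over 23 sites: P = 5/23 = 0.217391, Q = 2/23 = 0.086957.
d = −0.5·ln(0.478261) − 0.25·ln(0.826086) = −0.5·(-0.737599) − 0.25·(-0.191056) = 0.4166.

0.4166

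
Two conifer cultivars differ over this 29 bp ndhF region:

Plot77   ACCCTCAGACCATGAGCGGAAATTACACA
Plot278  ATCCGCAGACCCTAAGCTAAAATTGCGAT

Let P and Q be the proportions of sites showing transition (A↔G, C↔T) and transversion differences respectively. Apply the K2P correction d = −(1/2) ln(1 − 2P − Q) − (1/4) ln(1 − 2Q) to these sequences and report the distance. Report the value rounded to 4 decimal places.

0.4698

Mismatches occur at site 2 (C→T, transition), site 5 (T→G, transversion), site 12 (A→C, transversion), site 14 (G→A, transition), site 18 (G→T, transversion), site 19 (G→A, transition), site 25 (A→G, transition), site 27 (A→G, transition), site 28 (C→A, transversion), site 29 (A→T, transversion).
Of the 10 differences, 5 transitions and 5 transversions over 29 sites: P = 5/29 = 0.172414, Q = 5/29 = 0.172414.
d = −0.5·ln(0.482758) − 0.25·ln(0.655172) = −0.5·(-0.728240) − 0.25·(-0.422857) = 0.4698.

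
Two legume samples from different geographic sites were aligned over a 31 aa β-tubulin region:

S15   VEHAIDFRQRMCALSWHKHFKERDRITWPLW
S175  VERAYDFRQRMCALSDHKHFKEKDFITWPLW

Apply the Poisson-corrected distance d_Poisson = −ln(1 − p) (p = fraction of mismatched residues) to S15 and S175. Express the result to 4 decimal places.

Mismatches occur at site 3 (H↔R), site 5 (I↔Y), site 16 (W↔D), site 23 (R↔K), site 25 (R↔F).
p = 5/31 = 0.161290.
d = −ln(1 − 0.161290) = −ln(0.838710) = 0.1759.

0.1759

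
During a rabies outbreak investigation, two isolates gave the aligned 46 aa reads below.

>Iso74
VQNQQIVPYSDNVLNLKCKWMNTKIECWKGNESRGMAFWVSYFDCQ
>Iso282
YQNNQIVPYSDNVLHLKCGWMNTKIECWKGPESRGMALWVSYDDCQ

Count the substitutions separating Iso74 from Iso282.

7

Differing sites — 1:V/Y; 4:Q/N; 15:N/H; 19:K/G; 31:N/P; 38:F/L; 43:F/D.
That gives 7 mismatches out of 46 aligned sites, so the Hamming distance is 7.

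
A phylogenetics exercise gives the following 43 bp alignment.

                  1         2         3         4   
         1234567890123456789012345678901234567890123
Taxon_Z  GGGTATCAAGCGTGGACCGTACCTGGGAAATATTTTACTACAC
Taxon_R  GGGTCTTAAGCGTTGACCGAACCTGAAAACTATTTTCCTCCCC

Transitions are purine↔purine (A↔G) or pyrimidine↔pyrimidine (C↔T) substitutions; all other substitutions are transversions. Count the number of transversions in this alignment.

7

The sequences differ at positions 5 (A/C, transversion), 7 (C/T, transition), 14 (G/T, transversion), 20 (T/A, transversion), 26 (G/A, transition), 27 (G/A, transition), 30 (A/C, transversion), 37 (A/C, transversion), 40 (A/C, transversion), 42 (A/C, transversion).
Of the 10 differences, 3 transitions and 7 transversions, so the answer is 7.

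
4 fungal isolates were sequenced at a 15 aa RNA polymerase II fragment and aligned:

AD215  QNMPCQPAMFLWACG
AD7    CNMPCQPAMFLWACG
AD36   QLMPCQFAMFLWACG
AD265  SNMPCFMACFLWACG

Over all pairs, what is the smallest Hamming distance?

1

Pairwise Hamming distances:
  AD215 vs AD7: 1
  AD215 vs AD36: 2
  AD215 vs AD265: 4
  AD7 vs AD36: 3
  AD7 vs AD265: 4
  AD36 vs AD265: 5
The smallest is 1, between AD215 and AD7.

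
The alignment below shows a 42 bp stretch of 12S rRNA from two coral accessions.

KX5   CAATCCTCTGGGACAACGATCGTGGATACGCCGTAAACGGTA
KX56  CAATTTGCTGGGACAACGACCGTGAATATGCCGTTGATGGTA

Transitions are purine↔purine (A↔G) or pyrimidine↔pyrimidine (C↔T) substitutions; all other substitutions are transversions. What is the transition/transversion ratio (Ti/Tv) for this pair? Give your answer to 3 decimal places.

Differing sites — 5:C/T (Ti); 6:C/T (Ti); 7:T/G (Tv); 20:T/C (Ti); 25:G/A (Ti); 29:C/T (Ti); 35:A/T (Tv); 36:A/G (Ti); 38:C/T (Ti).
Of the 9 differences, 7 transitions and 2 transversions, so Ti/Tv = 7/2 = 3.500.

3.500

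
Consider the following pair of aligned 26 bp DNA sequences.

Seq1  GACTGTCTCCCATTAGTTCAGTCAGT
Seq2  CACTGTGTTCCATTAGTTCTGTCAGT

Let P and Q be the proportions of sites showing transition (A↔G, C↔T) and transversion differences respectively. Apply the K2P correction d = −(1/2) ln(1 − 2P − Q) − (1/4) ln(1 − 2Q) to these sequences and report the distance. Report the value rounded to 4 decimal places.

The sequences differ at positions 1 (G/C, transversion), 7 (C/G, transversion), 9 (C/T, transition), 20 (A/T, transversion).
Of the 4 differences, 1 transition and 3 transversions over 26 sites: P = 1/26 = 0.038462, Q = 3/26 = 0.115385.
d = −0.5·ln(0.807691) − 0.25·ln(0.769230) = −0.5·(-0.213576) − 0.25·(-0.262365) = 0.1724.

0.1724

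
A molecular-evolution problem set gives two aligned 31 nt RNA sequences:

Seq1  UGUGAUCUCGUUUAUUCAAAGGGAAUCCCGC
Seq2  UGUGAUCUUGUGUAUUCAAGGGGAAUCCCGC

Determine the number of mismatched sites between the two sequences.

Mismatches occur at site 9 (C→U), site 12 (U→G), site 20 (A→G).
That gives 3 mismatches out of 31 aligned sites, so the Hamming distance is 3.

3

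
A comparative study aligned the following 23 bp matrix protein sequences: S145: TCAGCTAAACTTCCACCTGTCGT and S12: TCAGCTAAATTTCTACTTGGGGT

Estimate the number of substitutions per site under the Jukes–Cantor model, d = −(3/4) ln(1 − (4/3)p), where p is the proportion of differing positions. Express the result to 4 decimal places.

0.2567

The sequences differ at positions 10 (C/T), 14 (C/T), 17 (C/T), 20 (T/G), 21 (C/G).
p = 5/23 = 0.217391.
d = −0.75 · ln(1 − (4/3)·0.217391) = −0.75 · ln(0.710145) = −0.75 · (-0.342286) = 0.2567.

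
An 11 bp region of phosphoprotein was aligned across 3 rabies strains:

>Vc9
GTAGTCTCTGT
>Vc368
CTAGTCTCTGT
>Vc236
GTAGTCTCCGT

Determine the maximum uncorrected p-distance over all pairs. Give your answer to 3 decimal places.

Pairwise Hamming distances:
  Vc9 vs Vc368: 1
  Vc9 vs Vc236: 1
  Vc368 vs Vc236: 2
The largest is 2 mismatches, between Vc368 and Vc236; p = 2/11 = 0.182.

0.182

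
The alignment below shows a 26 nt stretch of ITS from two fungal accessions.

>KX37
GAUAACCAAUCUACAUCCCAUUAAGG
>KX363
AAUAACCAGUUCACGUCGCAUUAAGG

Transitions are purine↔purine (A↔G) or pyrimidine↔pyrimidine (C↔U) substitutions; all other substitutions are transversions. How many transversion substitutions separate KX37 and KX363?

1

Mismatches occur at site 1 (G/A, transition), site 9 (A/G, transition), site 11 (C/U, transition), site 12 (U/C, transition), site 15 (A/G, transition), site 18 (C/G, transversion).
Of the 6 differences, 5 transitions and 1 transversion, so the answer is 1.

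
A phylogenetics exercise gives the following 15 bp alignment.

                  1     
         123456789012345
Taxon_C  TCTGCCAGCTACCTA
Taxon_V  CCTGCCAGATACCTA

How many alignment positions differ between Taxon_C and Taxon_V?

Mismatches occur at site 1 (T/C), site 9 (C/A).
That gives 2 mismatches out of 15 aligned sites, so the Hamming distance is 2.

2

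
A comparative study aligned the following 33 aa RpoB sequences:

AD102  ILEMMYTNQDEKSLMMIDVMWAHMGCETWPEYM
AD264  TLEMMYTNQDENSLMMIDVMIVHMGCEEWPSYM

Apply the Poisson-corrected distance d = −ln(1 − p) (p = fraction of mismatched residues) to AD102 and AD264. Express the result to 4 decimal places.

0.2007

The sequences differ at positions 1 (I/T), 12 (K/N), 21 (W/I), 22 (A/V), 28 (T/E), 31 (E/S).
p = 6/33 = 0.181818.
d = −ln(1 − 0.181818) = −ln(0.818182) = 0.2007.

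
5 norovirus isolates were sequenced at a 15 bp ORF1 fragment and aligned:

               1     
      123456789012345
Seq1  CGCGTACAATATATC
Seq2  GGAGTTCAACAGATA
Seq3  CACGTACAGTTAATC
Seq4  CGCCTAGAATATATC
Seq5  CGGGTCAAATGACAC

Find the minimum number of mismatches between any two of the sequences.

2

Pairwise Hamming distances:
  Seq1 vs Seq2: 6
  Seq1 vs Seq3: 4
  Seq1 vs Seq4: 2
  Seq1 vs Seq5: 7
  Seq2 vs Seq3: 9
  Seq2 vs Seq4: 8
  Seq2 vs Seq5: 10
  Seq3 vs Seq4: 6
  Seq3 vs Seq5: 8
  Seq4 vs Seq5: 8
The smallest is 2, between Seq1 and Seq4.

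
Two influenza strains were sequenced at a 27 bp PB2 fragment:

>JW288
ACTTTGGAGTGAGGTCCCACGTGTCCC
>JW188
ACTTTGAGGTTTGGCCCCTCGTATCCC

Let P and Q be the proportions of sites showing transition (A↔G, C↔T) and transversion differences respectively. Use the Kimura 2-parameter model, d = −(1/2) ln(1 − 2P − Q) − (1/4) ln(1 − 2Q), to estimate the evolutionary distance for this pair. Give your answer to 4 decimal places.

0.3245

Mismatches occur at site 7 (G→A, transition), site 8 (A→G, transition), site 11 (G→T, transversion), site 12 (A→T, transversion), site 15 (T→C, transition), site 19 (A→T, transversion), site 23 (G→A, transition).
Of the 7 differences, 4 transitions and 3 transversions over 27 sites: P = 4/27 = 0.148148, Q = 3/27 = 0.111111.
d = −0.5·ln(0.592593) − 0.25·ln(0.777778) = −0.5·(-0.523247) − 0.25·(-0.251314) = 0.3245.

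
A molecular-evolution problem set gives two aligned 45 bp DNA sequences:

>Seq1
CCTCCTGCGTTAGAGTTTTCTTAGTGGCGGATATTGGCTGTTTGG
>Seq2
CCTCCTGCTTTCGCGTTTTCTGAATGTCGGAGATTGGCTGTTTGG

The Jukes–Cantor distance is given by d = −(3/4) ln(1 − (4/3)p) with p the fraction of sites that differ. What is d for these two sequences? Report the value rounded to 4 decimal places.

0.1743

Mismatches occur at site 9 (G/T), site 12 (A/C), site 14 (A/C), site 22 (T/G), site 24 (G/A), site 27 (G/T), site 32 (T/G).
p = 7/45 = 0.155556.
d = −0.75 · ln(1 − (4/3)·0.155556) = −0.75 · ln(0.792592) = −0.75 · (-0.232447) = 0.1743.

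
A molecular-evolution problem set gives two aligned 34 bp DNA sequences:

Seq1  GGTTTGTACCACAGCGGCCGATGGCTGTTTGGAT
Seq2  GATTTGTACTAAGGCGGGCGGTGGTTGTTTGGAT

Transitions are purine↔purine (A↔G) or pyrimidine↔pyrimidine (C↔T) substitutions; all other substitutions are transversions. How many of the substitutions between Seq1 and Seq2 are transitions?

Mismatches occur at site 2 (G↔A, transition), site 10 (C↔T, transition), site 12 (C↔A, transversion), site 13 (A↔G, transition), site 18 (C↔G, transversion), site 21 (A↔G, transition), site 25 (C↔T, transition).
Of the 7 differences, 5 transitions and 2 transversions, so the answer is 5.

5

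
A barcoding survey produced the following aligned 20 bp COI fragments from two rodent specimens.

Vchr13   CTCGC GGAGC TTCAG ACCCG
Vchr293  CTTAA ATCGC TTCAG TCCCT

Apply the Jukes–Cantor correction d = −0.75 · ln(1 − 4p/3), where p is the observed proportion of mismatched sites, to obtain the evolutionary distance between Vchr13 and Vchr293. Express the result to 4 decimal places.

0.5716

The sequences differ at positions 3 (C/T), 4 (G/A), 5 (C/A), 6 (G/A), 7 (G/T), 8 (A/C), 16 (A/T), 20 (G/T).
p = 8/20 = 0.400000.
d = −0.75 · ln(1 − (4/3)·0.400000) = −0.75 · ln(0.466667) = −0.75 · (-0.762139) = 0.5716.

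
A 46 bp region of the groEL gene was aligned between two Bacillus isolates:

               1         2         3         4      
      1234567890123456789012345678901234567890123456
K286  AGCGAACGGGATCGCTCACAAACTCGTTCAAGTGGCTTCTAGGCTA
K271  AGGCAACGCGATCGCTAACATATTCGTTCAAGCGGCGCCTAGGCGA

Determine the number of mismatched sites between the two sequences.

10

Differing sites — 3:C/G; 4:G/C; 9:G/C; 17:C/A; 21:A/T; 23:C/T; 33:T/C; 37:T/G; 38:T/C; 45:T/G.
That gives 10 mismatches out of 46 aligned sites, so the Hamming distance is 10.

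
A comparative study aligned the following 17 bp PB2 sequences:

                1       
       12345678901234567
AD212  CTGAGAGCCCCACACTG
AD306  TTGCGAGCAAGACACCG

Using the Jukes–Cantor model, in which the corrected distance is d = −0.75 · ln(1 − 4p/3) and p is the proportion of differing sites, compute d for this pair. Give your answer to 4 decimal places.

0.4770

Differing sites — 1:C/T; 4:A/C; 9:C/A; 10:C/A; 11:C/G; 16:T/C.
p = 6/17 = 0.352941.
d = −0.75 · ln(1 − (4/3)·0.352941) = −0.75 · ln(0.529412) = −0.75 · (-0.635988) = 0.4770.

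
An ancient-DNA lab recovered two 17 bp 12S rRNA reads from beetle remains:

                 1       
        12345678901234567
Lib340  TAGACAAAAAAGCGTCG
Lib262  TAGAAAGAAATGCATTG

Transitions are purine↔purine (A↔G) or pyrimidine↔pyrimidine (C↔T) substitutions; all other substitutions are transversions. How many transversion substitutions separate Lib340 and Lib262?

2

Differing sites — 5:C/A (Tv); 7:A/G (Ti); 11:A/T (Tv); 14:G/A (Ti); 16:C/T (Ti).
Of the 5 differences, 3 transitions and 2 transversions, so the answer is 2.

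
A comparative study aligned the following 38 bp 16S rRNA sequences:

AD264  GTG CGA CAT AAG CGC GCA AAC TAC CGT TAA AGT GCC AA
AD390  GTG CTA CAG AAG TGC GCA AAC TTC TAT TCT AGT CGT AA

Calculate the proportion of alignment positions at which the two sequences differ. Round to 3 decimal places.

0.289

The sequences differ at positions 5 (G/T), 9 (T/G), 13 (C/T), 23 (A/T), 25 (C/T), 26 (G/A), 29 (A/C), 30 (A/T), 34 (G/C), 35 (C/G), 36 (C/T).
There are 11 differences over 38 sites, so p = 11/38 = 0.289.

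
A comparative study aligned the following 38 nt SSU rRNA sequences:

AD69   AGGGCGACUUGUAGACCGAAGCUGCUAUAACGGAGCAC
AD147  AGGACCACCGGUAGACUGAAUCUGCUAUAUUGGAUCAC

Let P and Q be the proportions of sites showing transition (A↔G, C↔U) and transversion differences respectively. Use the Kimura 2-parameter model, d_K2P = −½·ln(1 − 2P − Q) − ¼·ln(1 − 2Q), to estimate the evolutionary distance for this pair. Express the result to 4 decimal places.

0.2857

The sequences differ at positions 4 (G/A, transition), 6 (G/C, transversion), 9 (U/C, transition), 10 (U/G, transversion), 17 (C/U, transition), 21 (G/U, transversion), 30 (A/U, transversion), 31 (C/U, transition), 35 (G/U, transversion).
Of the 9 differences, 4 transitions and 5 transversions over 38 sites: P = 4/38 = 0.105263, Q = 5/38 = 0.131579.
d = −0.5·ln(0.657895) − 0.25·ln(0.736842) = −0.5·(-0.418710) − 0.25·(-0.305382) = 0.2857.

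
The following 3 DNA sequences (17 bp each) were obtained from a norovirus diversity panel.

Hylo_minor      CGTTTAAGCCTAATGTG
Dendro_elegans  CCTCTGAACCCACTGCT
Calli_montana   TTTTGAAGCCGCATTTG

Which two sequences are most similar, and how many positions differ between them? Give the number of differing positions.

Pairwise Hamming distances:
  Hylo_minor vs Dendro_elegans: 8
  Hylo_minor vs Calli_montana: 6
  Dendro_elegans vs Calli_montana: 12
The smallest is 6, between Hylo_minor and Calli_montana.

6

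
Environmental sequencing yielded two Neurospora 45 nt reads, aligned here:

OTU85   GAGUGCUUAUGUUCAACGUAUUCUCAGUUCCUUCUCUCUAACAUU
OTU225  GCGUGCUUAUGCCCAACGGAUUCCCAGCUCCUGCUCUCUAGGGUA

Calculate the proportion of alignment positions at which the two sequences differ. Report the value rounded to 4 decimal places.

Mismatches occur at site 2 (A→C), site 12 (U→C), site 13 (U→C), site 19 (U→G), site 24 (U→C), site 28 (U→C), site 33 (U→G), site 41 (A→G), site 42 (C→G), site 43 (A→G), site 45 (U→A).
There are 11 differences over 45 sites, so p = 11/45 = 0.2444.

0.2444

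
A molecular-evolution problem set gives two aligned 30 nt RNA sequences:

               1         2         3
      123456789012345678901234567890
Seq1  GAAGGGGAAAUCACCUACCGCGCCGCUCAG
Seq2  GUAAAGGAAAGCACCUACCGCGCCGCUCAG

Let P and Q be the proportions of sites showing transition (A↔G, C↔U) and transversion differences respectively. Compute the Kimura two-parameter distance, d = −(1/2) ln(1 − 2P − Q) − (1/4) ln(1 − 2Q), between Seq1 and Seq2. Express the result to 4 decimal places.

The sequences differ at positions 2 (A/U, transversion), 4 (G/A, transition), 5 (G/A, transition), 11 (U/G, transversion).
Of the 4 differences, 2 transitions and 2 transversions over 30 sites: P = 2/30 = 0.066667, Q = 2/30 = 0.066667.
d = −0.5·ln(0.799999) − 0.25·ln(0.866666) = −0.5·(-0.223145) − 0.25·(-0.143102) = 0.1473.

0.1473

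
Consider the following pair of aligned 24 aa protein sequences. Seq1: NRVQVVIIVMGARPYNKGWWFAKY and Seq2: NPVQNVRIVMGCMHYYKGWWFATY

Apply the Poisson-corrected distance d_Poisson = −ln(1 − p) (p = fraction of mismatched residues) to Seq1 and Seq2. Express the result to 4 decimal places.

0.4055

Differing sites — 2:R/P; 5:V/N; 7:I/R; 12:A/C; 13:R/M; 14:P/H; 16:N/Y; 23:K/T.
p = 8/24 = 0.333333.
d = −ln(1 − 0.333333) = −ln(0.666667) = 0.4055.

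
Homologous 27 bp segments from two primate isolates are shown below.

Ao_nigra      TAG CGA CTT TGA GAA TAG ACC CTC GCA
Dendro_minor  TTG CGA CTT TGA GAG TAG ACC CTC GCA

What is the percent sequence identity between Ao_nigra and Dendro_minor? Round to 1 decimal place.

92.6%

The sequences differ at positions 2 (A/T), 15 (A/G).
25 of the 27 sites match, so the percent identity is 25/27 × 100 = 92.6%.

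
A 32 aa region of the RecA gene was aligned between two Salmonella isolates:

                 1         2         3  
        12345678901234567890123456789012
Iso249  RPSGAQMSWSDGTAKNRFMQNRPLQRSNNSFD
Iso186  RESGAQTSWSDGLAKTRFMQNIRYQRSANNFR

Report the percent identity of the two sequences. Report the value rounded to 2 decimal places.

68.75%

Mismatches occur at site 2 (P/E), site 7 (M/T), site 13 (T/L), site 16 (N/T), site 22 (R/I), site 23 (P/R), site 24 (L/Y), site 28 (N/A), site 30 (S/N), site 32 (D/R).
22 of the 32 sites match, so the percent identity is 22/32 × 100 = 68.75%.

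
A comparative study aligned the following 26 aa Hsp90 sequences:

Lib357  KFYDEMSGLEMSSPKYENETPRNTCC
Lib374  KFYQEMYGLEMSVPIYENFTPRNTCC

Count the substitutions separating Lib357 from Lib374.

5

Differing sites — 4:D/Q; 7:S/Y; 13:S/V; 15:K/I; 19:E/F.
That gives 5 mismatches out of 26 aligned sites, so the Hamming distance is 5.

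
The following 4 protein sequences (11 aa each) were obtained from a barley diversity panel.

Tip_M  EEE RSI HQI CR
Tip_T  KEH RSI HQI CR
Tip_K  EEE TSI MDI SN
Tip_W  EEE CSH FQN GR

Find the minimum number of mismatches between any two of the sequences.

Pairwise Hamming distances:
  Tip_M vs Tip_T: 2
  Tip_M vs Tip_K: 5
  Tip_M vs Tip_W: 5
  Tip_T vs Tip_K: 7
  Tip_T vs Tip_W: 7
  Tip_K vs Tip_W: 7
The smallest is 2, between Tip_M and Tip_T.

2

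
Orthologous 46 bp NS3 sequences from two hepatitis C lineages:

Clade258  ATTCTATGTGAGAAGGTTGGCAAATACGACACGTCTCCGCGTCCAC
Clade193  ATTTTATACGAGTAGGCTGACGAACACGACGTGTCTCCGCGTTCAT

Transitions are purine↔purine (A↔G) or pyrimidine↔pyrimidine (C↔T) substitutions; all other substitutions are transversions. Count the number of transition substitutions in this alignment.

11

Differing sites — 4:C/T (Ti); 8:G/A (Ti); 9:T/C (Ti); 13:A/T (Tv); 17:T/C (Ti); 20:G/A (Ti); 22:A/G (Ti); 25:T/C (Ti); 31:A/G (Ti); 32:C/T (Ti); 43:C/T (Ti); 46:C/T (Ti).
Of the 12 differences, 11 transitions and 1 transversion, so the answer is 11.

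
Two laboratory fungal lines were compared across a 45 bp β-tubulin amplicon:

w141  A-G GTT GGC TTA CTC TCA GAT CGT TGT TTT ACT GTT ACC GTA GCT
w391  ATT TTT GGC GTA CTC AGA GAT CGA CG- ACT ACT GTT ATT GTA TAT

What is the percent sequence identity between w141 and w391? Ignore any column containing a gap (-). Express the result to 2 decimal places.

69.77%

Excluding the 2 gap columns leaves 43 comparable sites.
Mismatches occur at site 3 (G→T), site 4 (G→T), site 10 (T→G), site 16 (T→A), site 17 (C→G), site 24 (T→A), site 25 (T→C), site 28 (T→A), site 29 (T→C), site 38 (C→T), site 39 (C→T), site 43 (G→T), site 44 (C→A).
30 of the 43 comparable sites match, so the percent identity is 30/43 × 100 = 69.77%.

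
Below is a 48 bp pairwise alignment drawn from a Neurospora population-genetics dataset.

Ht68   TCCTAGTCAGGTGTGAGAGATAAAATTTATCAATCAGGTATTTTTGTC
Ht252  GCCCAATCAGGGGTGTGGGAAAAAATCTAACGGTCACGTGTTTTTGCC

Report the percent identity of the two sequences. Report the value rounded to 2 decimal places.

Mismatches occur at site 1 (T↔G), site 4 (T↔C), site 6 (G↔A), site 12 (T↔G), site 16 (A↔T), site 18 (A↔G), site 21 (T↔A), site 27 (T↔C), site 30 (T↔A), site 32 (A↔G), site 33 (A↔G), site 37 (G↔C), site 40 (A↔G), site 47 (T↔C).
34 of the 48 sites match, so the percent identity is 34/48 × 100 = 70.83%.

70.83%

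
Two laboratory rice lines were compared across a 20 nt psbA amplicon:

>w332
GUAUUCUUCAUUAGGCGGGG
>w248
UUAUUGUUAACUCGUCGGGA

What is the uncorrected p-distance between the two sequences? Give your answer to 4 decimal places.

The sequences differ at positions 1 (G/U), 6 (C/G), 9 (C/A), 11 (U/C), 13 (A/C), 15 (G/U), 20 (G/A).
There are 7 differences over 20 sites, so p = 7/20 = 0.3500.

0.3500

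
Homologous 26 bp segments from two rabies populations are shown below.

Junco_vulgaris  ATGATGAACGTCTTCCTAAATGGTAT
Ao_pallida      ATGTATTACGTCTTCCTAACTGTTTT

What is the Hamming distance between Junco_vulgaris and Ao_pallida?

Differing sites — 4:A/T; 5:T/A; 6:G/T; 7:A/T; 20:A/C; 23:G/T; 25:A/T.
That gives 7 mismatches out of 26 aligned sites, so the Hamming distance is 7.

7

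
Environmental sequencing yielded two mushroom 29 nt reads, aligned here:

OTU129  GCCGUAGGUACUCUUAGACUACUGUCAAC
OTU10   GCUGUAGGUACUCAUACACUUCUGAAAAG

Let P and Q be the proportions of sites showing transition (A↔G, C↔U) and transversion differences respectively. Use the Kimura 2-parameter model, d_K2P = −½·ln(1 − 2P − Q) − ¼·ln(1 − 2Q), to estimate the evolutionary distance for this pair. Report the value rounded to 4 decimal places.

Differing sites — 3:C/U (Ti); 14:U/A (Tv); 17:G/C (Tv); 21:A/U (Tv); 25:U/A (Tv); 26:C/A (Tv); 29:C/G (Tv).
Of the 7 differences, 1 transition and 6 transversions over 29 sites: P = 1/29 = 0.034483, Q = 6/29 = 0.206897.
d = −0.5·ln(0.724137) − 0.25·ln(0.586206) = −0.5·(-0.322775) − 0.25·(-0.534084) = 0.2949.

0.2949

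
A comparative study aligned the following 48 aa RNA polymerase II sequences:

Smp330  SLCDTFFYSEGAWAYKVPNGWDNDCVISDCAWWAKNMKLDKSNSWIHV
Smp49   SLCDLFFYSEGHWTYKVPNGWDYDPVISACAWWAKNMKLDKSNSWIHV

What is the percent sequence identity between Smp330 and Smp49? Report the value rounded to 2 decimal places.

87.50%

Mismatches occur at site 5 (T→L), site 12 (A→H), site 14 (A→T), site 23 (N→Y), site 25 (C→P), site 29 (D→A).
42 of the 48 sites match, so the percent identity is 42/48 × 100 = 87.50%.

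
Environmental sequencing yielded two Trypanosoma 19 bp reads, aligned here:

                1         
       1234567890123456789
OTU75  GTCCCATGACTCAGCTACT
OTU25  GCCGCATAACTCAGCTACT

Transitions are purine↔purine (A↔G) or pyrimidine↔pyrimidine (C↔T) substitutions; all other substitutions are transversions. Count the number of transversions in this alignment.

Mismatches occur at site 2 (T→C, transition), site 4 (C→G, transversion), site 8 (G→A, transition).
Of the 3 differences, 2 transitions and 1 transversion, so the answer is 1.

1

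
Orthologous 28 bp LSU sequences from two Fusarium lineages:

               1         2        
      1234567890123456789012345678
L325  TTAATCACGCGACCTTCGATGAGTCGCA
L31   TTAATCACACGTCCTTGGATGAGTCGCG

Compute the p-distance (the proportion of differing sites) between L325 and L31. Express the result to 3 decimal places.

Mismatches occur at site 9 (G→A), site 12 (A→T), site 17 (C→G), site 28 (A→G).
There are 4 differences over 28 sites, so p = 4/28 = 0.143.

0.143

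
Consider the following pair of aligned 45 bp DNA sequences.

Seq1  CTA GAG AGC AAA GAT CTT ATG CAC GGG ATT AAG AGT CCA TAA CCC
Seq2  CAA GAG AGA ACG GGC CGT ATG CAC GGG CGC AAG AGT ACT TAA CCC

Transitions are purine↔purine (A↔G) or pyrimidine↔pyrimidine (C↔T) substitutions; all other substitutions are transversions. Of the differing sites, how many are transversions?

8

Differing sites — 2:T/A (Tv); 9:C/A (Tv); 11:A/C (Tv); 12:A/G (Ti); 14:A/G (Ti); 15:T/C (Ti); 17:T/G (Tv); 28:A/C (Tv); 29:T/G (Tv); 30:T/C (Ti); 37:C/A (Tv); 39:A/T (Tv).
Of the 12 differences, 4 transitions and 8 transversions, so the answer is 8.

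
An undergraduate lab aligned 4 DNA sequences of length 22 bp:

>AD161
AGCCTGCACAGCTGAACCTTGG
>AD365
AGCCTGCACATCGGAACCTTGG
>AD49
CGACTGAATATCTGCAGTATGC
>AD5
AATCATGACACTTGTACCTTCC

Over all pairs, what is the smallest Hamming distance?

2

Pairwise Hamming distances:
  AD161 vs AD365: 2
  AD161 vs AD49: 10
  AD161 vs AD5: 10
  AD365 vs AD49: 10
  AD365 vs AD5: 11
  AD49 vs AD5: 14
The smallest is 2, between AD161 and AD365.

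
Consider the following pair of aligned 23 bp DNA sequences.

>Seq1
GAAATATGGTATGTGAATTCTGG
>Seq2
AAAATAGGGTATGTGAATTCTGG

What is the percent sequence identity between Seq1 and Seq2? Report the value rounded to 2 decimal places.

91.30%

Differing sites — 1:G/A; 7:T/G.
21 of the 23 sites match, so the percent identity is 21/23 × 100 = 91.30%.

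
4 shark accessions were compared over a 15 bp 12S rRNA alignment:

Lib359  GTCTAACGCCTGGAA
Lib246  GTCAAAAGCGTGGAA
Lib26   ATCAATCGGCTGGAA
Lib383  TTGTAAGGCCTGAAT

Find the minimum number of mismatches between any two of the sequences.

3

Pairwise Hamming distances:
  Lib359 vs Lib246: 3
  Lib359 vs Lib26: 4
  Lib359 vs Lib383: 5
  Lib246 vs Lib26: 5
  Lib246 vs Lib383: 7
  Lib26 vs Lib383: 8
The smallest is 3, between Lib359 and Lib246.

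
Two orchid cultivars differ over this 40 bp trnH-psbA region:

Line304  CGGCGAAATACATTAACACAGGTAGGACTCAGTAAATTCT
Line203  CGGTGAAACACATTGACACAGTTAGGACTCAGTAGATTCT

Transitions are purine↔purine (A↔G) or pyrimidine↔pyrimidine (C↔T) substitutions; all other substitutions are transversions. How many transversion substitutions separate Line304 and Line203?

Differing sites — 4:C/T (Ti); 9:T/C (Ti); 15:A/G (Ti); 22:G/T (Tv); 35:A/G (Ti).
Of the 5 differences, 4 transitions and 1 transversion, so the answer is 1.

1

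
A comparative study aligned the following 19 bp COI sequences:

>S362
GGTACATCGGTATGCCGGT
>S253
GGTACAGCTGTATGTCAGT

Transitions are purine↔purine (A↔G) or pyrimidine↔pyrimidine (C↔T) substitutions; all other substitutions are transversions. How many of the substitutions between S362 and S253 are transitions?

2

Mismatches occur at site 7 (T/G, transversion), site 9 (G/T, transversion), site 15 (C/T, transition), site 17 (G/A, transition).
Of the 4 differences, 2 transitions and 2 transversions, so the answer is 2.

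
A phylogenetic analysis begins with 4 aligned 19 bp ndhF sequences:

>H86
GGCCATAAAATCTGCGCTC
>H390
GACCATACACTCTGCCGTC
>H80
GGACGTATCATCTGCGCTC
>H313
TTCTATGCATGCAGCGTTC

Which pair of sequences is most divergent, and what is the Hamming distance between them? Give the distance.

Pairwise Hamming distances:
  H86 vs H390: 5
  H86 vs H80: 4
  H86 vs H313: 9
  H390 vs H80: 8
  H390 vs H313: 9
  H80 vs H313: 12
The largest is 12, between H80 and H313.

12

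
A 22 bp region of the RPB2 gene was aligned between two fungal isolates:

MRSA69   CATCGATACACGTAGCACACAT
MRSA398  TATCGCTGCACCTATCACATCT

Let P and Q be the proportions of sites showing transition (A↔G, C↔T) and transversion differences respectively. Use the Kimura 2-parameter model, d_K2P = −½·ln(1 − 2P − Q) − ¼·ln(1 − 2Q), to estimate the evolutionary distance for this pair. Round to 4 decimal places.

Mismatches occur at site 1 (C↔T, transition), site 6 (A↔C, transversion), site 8 (A↔G, transition), site 12 (G↔C, transversion), site 15 (G↔T, transversion), site 20 (C↔T, transition), site 21 (A↔C, transversion).
Of the 7 differences, 3 transitions and 4 transversions over 22 sites: P = 3/22 = 0.136364, Q = 4/22 = 0.181818.
d = −0.5·ln(0.545454) − 0.25·ln(0.636364) = −0.5·(-0.606137) − 0.25·(-0.451985) = 0.4161.

0.4161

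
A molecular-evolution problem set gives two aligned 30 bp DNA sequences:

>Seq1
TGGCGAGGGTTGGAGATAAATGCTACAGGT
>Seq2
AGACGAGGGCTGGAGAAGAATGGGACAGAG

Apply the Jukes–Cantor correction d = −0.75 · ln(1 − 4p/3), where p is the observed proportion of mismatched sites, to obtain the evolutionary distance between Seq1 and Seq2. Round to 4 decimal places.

Mismatches occur at site 1 (T↔A), site 3 (G↔A), site 10 (T↔C), site 17 (T↔A), site 18 (A↔G), site 23 (C↔G), site 24 (T↔G), site 29 (G↔A), site 30 (T↔G).
p = 9/30 = 0.300000.
d = −0.75 · ln(1 − (4/3)·0.300000) = −0.75 · ln(0.600000) = −0.75 · (-0.510826) = 0.3831.

0.3831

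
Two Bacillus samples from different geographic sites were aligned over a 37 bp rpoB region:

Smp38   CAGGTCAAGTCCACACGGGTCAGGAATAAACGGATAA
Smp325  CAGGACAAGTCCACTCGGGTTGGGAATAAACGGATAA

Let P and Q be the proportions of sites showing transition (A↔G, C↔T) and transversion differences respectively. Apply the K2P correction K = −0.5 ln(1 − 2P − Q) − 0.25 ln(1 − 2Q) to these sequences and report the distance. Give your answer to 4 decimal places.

0.1171

Mismatches occur at site 5 (T→A, transversion), site 15 (A→T, transversion), site 21 (C→T, transition), site 22 (A→G, transition).
Of the 4 differences, 2 transitions and 2 transversions over 37 sites: P = 2/37 = 0.054054, Q = 2/37 = 0.054054.
d = −0.5·ln(0.837838) − 0.25·ln(0.891892) = −0.5·(-0.176931) − 0.25·(-0.114410) = 0.1171.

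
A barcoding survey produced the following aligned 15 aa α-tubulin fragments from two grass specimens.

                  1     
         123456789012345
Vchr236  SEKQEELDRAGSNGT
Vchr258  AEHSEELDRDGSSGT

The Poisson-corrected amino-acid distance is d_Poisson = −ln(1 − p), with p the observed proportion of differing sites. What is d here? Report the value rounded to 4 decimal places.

The sequences differ at positions 1 (S/A), 3 (K/H), 4 (Q/S), 10 (A/D), 13 (N/S).
p = 5/15 = 0.333333.
d = −ln(1 − 0.333333) = −ln(0.666667) = 0.4055.

0.4055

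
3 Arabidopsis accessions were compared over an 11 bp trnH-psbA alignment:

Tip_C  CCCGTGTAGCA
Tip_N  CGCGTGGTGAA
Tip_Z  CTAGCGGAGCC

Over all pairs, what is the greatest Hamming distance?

Pairwise Hamming distances:
  Tip_C vs Tip_N: 4
  Tip_C vs Tip_Z: 5
  Tip_N vs Tip_Z: 6
The largest is 6, between Tip_N and Tip_Z.

6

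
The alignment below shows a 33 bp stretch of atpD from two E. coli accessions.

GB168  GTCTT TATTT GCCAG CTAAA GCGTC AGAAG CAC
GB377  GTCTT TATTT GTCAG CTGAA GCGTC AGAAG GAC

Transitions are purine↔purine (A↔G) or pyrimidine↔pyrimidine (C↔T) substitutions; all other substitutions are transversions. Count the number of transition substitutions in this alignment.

2

Mismatches occur at site 12 (C/T, transition), site 18 (A/G, transition), site 31 (C/G, transversion).
Of the 3 differences, 2 transitions and 1 transversion, so the answer is 2.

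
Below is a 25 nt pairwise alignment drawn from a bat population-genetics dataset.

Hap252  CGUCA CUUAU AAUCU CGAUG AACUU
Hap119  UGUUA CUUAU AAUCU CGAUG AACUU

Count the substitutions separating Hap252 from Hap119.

The sequences differ at positions 1 (C/U), 4 (C/U).
That gives 2 mismatches out of 25 aligned sites, so the Hamming distance is 2.

2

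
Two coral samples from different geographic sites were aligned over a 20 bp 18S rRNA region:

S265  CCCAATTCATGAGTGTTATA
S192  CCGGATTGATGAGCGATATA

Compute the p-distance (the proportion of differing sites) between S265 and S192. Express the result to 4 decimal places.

0.2500

Mismatches occur at site 3 (C↔G), site 4 (A↔G), site 8 (C↔G), site 14 (T↔C), site 16 (T↔A).
There are 5 differences over 20 sites, so p = 5/20 = 0.2500.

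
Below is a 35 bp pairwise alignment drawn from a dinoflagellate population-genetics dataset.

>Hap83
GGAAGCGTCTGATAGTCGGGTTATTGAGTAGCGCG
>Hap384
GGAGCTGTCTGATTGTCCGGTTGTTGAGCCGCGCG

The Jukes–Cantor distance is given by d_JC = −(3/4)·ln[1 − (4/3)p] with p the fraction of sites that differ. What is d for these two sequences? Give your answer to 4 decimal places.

The sequences differ at positions 4 (A/G), 5 (G/C), 6 (C/T), 14 (A/T), 18 (G/C), 23 (A/G), 29 (T/C), 30 (A/C).
p = 8/35 = 0.228571.
d = −0.75 · ln(1 − (4/3)·0.228571) = −0.75 · ln(0.695239) = −0.75 · (-0.363500) = 0.2726.

0.2726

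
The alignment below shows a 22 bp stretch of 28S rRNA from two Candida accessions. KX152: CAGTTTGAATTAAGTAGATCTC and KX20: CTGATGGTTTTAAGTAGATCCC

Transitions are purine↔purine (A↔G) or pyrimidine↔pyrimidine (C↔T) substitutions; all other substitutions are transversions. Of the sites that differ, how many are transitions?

1

Mismatches occur at site 2 (A/T, transversion), site 4 (T/A, transversion), site 6 (T/G, transversion), site 8 (A/T, transversion), site 9 (A/T, transversion), site 21 (T/C, transition).
Of the 6 differences, 1 transition and 5 transversions, so the answer is 1.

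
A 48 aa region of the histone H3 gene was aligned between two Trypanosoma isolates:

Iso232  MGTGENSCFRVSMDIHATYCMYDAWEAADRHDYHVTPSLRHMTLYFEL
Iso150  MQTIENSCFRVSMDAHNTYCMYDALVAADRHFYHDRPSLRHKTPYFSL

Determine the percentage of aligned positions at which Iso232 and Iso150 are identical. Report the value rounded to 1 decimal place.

The sequences differ at positions 2 (G/Q), 4 (G/I), 15 (I/A), 17 (A/N), 25 (W/L), 26 (E/V), 32 (D/F), 35 (V/D), 36 (T/R), 42 (M/K), 44 (L/P), 47 (E/S).
36 of the 48 sites match, so the percent identity is 36/48 × 100 = 75.0%.

75.0%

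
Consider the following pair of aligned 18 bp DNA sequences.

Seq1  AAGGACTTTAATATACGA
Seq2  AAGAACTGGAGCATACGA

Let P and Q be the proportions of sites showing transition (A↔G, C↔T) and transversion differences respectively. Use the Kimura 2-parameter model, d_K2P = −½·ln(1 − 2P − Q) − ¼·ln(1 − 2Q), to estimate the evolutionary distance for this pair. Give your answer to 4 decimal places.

0.3567

Mismatches occur at site 4 (G/A, transition), site 8 (T/G, transversion), site 9 (T/G, transversion), site 11 (A/G, transition), site 12 (T/C, transition).
Of the 5 differences, 3 transitions and 2 transversions over 18 sites: P = 3/18 = 0.166667, Q = 2/18 = 0.111111.
d = −0.5·ln(0.555555) − 0.25·ln(0.777778) = −0.5·(-0.587788) − 0.25·(-0.251314) = 0.3567.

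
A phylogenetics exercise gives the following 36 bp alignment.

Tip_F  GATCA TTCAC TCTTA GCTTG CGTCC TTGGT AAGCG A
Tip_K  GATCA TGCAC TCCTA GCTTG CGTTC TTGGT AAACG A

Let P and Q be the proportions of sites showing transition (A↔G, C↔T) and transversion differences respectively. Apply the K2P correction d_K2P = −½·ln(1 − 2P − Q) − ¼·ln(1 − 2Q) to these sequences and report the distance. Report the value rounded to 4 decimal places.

0.1224

Differing sites — 7:T/G (Tv); 13:T/C (Ti); 24:C/T (Ti); 33:G/A (Ti).
Of the 4 differences, 3 transitions and 1 transversion over 36 sites: P = 3/36 = 0.083333, Q = 1/36 = 0.027778.
d = −0.5·ln(0.805556) − 0.25·ln(0.944444) = −0.5·(-0.216223) − 0.25·(-0.057159) = 0.1224.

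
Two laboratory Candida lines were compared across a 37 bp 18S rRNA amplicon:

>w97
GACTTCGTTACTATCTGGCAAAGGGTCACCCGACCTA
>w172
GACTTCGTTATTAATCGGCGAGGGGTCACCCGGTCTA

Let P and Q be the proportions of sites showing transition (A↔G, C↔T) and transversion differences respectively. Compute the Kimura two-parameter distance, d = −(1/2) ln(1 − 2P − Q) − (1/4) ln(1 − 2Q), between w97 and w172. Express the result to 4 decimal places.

0.2738

The sequences differ at positions 11 (C/T, transition), 14 (T/A, transversion), 15 (C/T, transition), 16 (T/C, transition), 20 (A/G, transition), 22 (A/G, transition), 33 (A/G, transition), 34 (C/T, transition).
Of the 8 differences, 7 transitions and 1 transversion over 37 sites: P = 7/37 = 0.189189, Q = 1/37 = 0.027027.
d = −0.5·ln(0.594595) − 0.25·ln(0.945946) = −0.5·(-0.519875) − 0.25·(-0.055570) = 0.2738.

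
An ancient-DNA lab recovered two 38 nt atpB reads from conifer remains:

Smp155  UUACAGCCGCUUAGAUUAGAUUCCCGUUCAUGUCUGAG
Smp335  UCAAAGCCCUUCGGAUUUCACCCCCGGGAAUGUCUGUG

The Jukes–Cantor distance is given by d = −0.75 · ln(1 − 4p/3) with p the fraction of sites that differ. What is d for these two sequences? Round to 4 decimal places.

Differing sites — 2:U/C; 4:C/A; 9:G/C; 10:C/U; 12:U/C; 13:A/G; 18:A/U; 19:G/C; 21:U/C; 22:U/C; 27:U/G; 28:U/G; 29:C/A; 37:A/U.
p = 14/38 = 0.368421.
d = −0.75 · ln(1 − (4/3)·0.368421) = −0.75 · ln(0.508772) = −0.75 · (-0.675755) = 0.5068.

0.5068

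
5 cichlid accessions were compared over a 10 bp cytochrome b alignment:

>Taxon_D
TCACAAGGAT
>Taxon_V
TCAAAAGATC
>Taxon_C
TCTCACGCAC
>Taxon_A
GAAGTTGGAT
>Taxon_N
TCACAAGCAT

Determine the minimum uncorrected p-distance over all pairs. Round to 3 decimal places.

Pairwise Hamming distances:
  Taxon_D vs Taxon_V: 4
  Taxon_D vs Taxon_C: 4
  Taxon_D vs Taxon_A: 5
  Taxon_D vs Taxon_N: 1
  Taxon_V vs Taxon_C: 5
  Taxon_V vs Taxon_A: 8
  Taxon_V vs Taxon_N: 4
  Taxon_C vs Taxon_A: 8
  Taxon_C vs Taxon_N: 3
  Taxon_A vs Taxon_N: 6
The smallest is 1 mismatch, between Taxon_D and Taxon_N; p = 1/10 = 0.100.

0.100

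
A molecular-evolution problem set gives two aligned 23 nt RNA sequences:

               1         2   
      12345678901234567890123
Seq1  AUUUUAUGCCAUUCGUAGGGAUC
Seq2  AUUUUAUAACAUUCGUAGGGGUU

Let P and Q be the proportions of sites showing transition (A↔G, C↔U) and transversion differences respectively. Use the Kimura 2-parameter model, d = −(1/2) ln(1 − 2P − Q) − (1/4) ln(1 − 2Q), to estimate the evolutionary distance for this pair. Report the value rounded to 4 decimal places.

The sequences differ at positions 8 (G/A, transition), 9 (C/A, transversion), 21 (A/G, transition), 23 (C/U, transition).
Of the 4 differences, 3 transitions and 1 transversion over 23 sites: P = 3/23 = 0.130435, Q = 1/23 = 0.043478.
d = −0.5·ln(0.695652) − 0.25·ln(0.913044) = −0.5·(-0.362906) − 0.25·(-0.090971) = 0.2042.

0.2042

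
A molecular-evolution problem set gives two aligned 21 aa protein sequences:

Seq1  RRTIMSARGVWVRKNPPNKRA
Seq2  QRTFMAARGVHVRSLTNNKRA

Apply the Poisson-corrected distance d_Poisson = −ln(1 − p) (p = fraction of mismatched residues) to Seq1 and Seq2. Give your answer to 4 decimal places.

Differing sites — 1:R/Q; 4:I/F; 6:S/A; 11:W/H; 14:K/S; 15:N/L; 16:P/T; 17:P/N.
p = 8/21 = 0.380952.
d = −ln(1 − 0.380952) = −ln(0.619048) = 0.4796.

0.4796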